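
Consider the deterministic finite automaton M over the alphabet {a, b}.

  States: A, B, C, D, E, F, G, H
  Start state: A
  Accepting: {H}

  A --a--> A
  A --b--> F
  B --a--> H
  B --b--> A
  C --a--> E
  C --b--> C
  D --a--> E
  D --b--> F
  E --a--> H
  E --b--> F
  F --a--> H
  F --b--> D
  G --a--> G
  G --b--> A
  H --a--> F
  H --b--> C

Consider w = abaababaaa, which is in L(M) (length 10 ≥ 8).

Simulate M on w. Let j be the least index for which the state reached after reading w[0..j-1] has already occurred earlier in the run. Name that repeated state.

A

State sequence: A -a-> A -b-> F -a-> H -a-> F -b-> D -a-> E -b-> F -a-> H -a-> F -a-> H
First repeat at step 1: A was already visited.

The earliest repeat is at step j = 1: M is in A, which it already visited at step i = 0.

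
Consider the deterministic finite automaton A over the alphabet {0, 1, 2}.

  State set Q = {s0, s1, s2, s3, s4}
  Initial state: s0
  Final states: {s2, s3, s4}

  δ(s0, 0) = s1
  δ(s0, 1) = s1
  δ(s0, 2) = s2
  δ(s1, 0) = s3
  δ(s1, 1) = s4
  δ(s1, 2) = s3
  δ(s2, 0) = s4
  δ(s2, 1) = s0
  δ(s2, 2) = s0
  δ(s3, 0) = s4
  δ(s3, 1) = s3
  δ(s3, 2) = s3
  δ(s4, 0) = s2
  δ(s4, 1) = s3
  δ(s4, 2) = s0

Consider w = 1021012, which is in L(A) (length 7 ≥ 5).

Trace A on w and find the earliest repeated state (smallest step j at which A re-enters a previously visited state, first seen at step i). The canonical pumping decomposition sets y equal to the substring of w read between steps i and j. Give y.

2

Run of A on w = 1 0 2 1 0 1 2:
  step 0: s0  (start)
  step 1: s1  (read 1: s0→s1)
  step 2: s3  (read 0: s1→s3)
  step 3: s3  (read 2: s3→s3)   ← first repeat (s3 seen earlier)
  step 4: s3  (read 1: s3→s3)
  step 5: s4  (read 0: s3→s4)
  step 6: s3  (read 1: s4→s3)
  step 7: s3  (read 2: s3→s3)

So i = 2, j = 3, giving x = w[0:2] = 10, y = w[2:3] = 2, z = w[3:7] = 1012.
Check: |xy| = 3 ≤ 5 and |y| = 1 ≥ 1. Reading y takes A from s3 back to s3, so every xyⁱz is accepted.
With |Q| = 5, pigeonhole forces a state repeat no later than step 5; the substring read between the first and second visits to that state can be pumped.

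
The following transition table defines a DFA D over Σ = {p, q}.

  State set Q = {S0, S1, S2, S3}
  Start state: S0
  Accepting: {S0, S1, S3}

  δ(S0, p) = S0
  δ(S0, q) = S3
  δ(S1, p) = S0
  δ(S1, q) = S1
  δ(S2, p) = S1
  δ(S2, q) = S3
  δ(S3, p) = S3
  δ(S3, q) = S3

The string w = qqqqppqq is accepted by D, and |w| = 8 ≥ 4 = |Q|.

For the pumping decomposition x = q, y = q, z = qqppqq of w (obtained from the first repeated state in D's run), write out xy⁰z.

qqqppqq

xy⁰z = xz = q·qqppqq = qqqppqq.
Reading y = q takes D from S3 back to S3, so after x the machine is still in S3, and z then leads to the accepting state S3. Hence qqqppqq ∈ L(D).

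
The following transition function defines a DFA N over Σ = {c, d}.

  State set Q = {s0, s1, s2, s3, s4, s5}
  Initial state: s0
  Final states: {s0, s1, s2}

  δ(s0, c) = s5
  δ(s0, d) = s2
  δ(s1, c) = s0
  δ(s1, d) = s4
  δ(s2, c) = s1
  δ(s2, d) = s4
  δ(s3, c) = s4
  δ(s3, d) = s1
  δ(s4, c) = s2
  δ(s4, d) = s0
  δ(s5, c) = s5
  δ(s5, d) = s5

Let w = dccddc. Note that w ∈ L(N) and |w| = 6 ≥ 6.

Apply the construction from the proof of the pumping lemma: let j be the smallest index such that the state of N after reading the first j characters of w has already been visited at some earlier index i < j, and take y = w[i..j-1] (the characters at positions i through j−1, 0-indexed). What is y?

dcc

Run of N on w = d c c d d c:
  step 0: s0  (start)
  step 1: s2  (read d: s0→s2)
  step 2: s1  (read c: s2→s1)
  step 3: s0  (read c: s1→s0)   ← first repeat (s0 seen earlier)
  step 4: s2  (read d: s0→s2)
  step 5: s4  (read d: s2→s4)
  step 6: s2  (read c: s4→s2)

So i = 0, j = 3, giving x = w[0:0] = ε, y = w[0:3] = dcc, z = w[3:6] = ddc.
Check: |xy| = 3 ≤ 6 and |y| = 3 ≥ 1. Reading y takes N from s0 back to s0, so every xyⁱz is accepted.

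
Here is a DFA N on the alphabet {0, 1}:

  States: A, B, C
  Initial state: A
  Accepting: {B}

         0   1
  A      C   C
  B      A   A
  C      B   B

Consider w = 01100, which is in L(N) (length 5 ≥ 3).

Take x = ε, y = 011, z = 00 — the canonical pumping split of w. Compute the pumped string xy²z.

01101100

xy^2z = ε·011·011·00 = 01101100.
Reading y = 011 takes N from A back to A, so after x·y·y the machine is still in A, and z then leads to the accepting state B. Hence 01101100 ∈ L(N).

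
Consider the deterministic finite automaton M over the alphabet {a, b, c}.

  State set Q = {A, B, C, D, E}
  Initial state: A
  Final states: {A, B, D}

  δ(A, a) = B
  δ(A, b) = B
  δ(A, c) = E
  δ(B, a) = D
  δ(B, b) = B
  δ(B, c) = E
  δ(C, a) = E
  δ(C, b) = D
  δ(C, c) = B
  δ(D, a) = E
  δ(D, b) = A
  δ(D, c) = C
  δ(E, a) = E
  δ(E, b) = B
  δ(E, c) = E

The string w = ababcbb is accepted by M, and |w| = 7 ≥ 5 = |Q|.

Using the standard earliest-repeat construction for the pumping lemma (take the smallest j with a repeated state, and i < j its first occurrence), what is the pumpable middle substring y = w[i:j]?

Run of M on w = a b a b c b b:
  step 0: A  (start)
  step 1: B  (read a: A→B)
  step 2: B  (read b: B→B)   ← first repeat (B seen earlier)
  step 3: D  (read a: B→D)
  step 4: A  (read b: D→A)
  step 5: E  (read c: A→E)
  step 6: B  (read b: E→B)
  step 7: B  (read b: B→B)

So i = 1, j = 2, giving x = w[0:1] = a, y = w[1:2] = b, z = w[2:7] = abcbb.
Check: |xy| = 2 ≤ 5 and |y| = 1 ≥ 1. Reading y takes M from B back to B, so every xyⁱz is accepted.

b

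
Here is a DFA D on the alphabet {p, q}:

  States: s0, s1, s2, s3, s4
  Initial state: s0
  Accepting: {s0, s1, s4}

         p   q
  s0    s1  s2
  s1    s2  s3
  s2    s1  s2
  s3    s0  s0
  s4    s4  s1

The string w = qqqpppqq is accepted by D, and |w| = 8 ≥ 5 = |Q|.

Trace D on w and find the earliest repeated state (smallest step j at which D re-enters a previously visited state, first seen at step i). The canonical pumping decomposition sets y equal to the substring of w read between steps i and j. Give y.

q

State sequence: s0 -q-> s2 -q-> s2 -q-> s2 -p-> s1 -p-> s2 -p-> s1 -q-> s3 -q-> s0
First repeat at step 2: s2 was already visited.

So i = 1, j = 2, giving x = w[0:1] = q, y = w[1:2] = q, z = w[2:8] = qpppqq.
Check: |xy| = 2 ≤ 5 and |y| = 1 ≥ 1. Reading y takes D from s2 back to s2, so every xyⁱz is accepted.
With |Q| = 5, pigeonhole forces a state repeat no later than step 5; the substring read between the first and second visits to that state can be pumped.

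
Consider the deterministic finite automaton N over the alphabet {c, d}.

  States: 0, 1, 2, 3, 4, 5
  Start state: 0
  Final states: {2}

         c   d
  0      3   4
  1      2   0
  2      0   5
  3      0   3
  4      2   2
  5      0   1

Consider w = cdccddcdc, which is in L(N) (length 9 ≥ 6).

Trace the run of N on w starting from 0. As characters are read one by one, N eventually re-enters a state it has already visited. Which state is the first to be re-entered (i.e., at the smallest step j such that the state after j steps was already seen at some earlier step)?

State sequence: 0 -c-> 3 -d-> 3 -c-> 0 -c-> 3 -d-> 3 -d-> 3 -c-> 0 -d-> 4 -c-> 2
First repeat at step 2: 3 was already visited.

The earliest repeat is at step j = 2: N is in 3, which it already visited at step i = 1.

3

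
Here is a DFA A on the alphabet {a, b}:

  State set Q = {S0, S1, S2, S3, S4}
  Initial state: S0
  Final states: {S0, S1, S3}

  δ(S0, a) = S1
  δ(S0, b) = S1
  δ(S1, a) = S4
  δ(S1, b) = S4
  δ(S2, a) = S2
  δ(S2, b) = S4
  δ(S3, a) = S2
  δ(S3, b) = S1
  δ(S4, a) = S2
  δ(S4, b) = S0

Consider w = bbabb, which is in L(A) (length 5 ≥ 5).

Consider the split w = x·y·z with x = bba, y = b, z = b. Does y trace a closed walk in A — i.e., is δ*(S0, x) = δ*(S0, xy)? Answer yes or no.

no

State sequence: S0 -b-> S1 -b-> S4 -a-> S2 -b-> S4

After x (step 3): S2. After xy (step 4): S4.
They differ (S2 ≠ S4), so y is not a cycle from the state after x; this split is not the one the pumping-lemma construction produces, and pumping y need not keep the string in L(A).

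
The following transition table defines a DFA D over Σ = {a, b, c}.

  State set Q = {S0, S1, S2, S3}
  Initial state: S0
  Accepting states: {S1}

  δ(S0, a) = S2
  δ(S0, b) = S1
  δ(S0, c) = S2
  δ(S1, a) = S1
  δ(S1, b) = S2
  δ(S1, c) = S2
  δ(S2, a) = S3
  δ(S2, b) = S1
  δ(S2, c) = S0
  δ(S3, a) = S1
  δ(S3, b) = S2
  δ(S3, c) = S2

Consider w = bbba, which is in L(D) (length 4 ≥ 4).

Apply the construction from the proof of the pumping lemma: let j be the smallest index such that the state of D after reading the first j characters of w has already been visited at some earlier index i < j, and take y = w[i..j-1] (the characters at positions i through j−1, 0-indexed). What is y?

bb

State sequence: S0 -b-> S1 -b-> S2 -b-> S1 -a-> S1
First repeat at step 3: S1 was already visited.

So i = 1, j = 3, giving x = w[0:1] = b, y = w[1:3] = bb, z = w[3:4] = a.
Check: |xy| = 3 ≤ 4 and |y| = 2 ≥ 1. Reading y takes D from S1 back to S1, so every xyⁱz is accepted.
Since D has 4 states, any run of length ≥ 4 visits 4+1 states, so by pigeonhole some state repeats within the first 4 steps — that repeat gives the pumpable loop.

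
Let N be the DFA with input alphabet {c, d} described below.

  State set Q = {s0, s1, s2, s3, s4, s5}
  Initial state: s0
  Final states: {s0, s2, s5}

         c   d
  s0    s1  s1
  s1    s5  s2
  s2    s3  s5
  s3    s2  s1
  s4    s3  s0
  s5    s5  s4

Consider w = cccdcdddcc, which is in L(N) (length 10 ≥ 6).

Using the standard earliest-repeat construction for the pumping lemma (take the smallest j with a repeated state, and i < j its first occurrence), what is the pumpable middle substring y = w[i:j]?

Run of N on w = c c c d c d d d c c:
  step 0: s0  (start)
  step 1: s1  (read c: s0→s1)
  step 2: s5  (read c: s1→s5)
  step 3: s5  (read c: s5→s5)   ← first repeat (s5 seen earlier)
  step 4: s4  (read d: s5→s4)
  step 5: s3  (read c: s4→s3)
  step 6: s1  (read d: s3→s1)
  step 7: s2  (read d: s1→s2)
  step 8: s5  (read d: s2→s5)
  step 9: s5  (read c: s5→s5)
  step 10: s5  (read c: s5→s5)

So i = 2, j = 3, giving x = w[0:2] = cc, y = w[2:3] = c, z = w[3:10] = dcdddcc.
Check: |xy| = 3 ≤ 6 and |y| = 1 ≥ 1. Reading y takes N from s5 back to s5, so every xyⁱz is accepted.

c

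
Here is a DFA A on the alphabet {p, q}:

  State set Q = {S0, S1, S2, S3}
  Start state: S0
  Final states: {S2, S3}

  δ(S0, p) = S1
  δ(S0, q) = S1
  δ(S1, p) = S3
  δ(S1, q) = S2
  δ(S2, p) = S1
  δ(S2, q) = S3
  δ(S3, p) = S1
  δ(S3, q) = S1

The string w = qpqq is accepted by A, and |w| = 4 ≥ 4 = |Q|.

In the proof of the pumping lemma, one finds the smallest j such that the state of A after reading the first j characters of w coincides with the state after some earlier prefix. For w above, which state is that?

State sequence: S0 -q-> S1 -p-> S3 -q-> S1 -q-> S2
First repeat at step 3: S1 was already visited.

The earliest repeat is at step j = 3: A is in S1, which it already visited at step i = 1.
With |Q| = 4, pigeonhole forces a state repeat no later than step 4; the substring read between the first and second visits to that state can be pumped.

S1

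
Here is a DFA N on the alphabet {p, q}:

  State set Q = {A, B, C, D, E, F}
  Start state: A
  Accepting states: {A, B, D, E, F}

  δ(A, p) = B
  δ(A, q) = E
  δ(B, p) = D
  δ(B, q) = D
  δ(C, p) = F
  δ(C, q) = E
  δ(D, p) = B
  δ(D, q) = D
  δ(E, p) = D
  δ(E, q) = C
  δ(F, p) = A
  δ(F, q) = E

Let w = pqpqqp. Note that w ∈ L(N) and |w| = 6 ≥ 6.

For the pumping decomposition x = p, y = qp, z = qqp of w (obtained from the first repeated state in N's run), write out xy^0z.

xy⁰z = xz = p·qqp = pqqp.
Reading y = qp takes N from B back to B, so after x the machine is still in B, and z then leads to the accepting state B. Hence pqqp ∈ L(N).

pqqp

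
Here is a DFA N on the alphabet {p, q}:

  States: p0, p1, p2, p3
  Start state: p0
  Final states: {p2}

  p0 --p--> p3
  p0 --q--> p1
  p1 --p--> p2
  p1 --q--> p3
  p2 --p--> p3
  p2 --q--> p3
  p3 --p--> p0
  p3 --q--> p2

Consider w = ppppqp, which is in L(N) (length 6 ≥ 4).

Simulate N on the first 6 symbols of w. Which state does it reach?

State sequence: p0 -p-> p3 -p-> p0 -p-> p3 -p-> p0 -q-> p1 -p-> p2

After reading 6 characters, N is in state p2.

p2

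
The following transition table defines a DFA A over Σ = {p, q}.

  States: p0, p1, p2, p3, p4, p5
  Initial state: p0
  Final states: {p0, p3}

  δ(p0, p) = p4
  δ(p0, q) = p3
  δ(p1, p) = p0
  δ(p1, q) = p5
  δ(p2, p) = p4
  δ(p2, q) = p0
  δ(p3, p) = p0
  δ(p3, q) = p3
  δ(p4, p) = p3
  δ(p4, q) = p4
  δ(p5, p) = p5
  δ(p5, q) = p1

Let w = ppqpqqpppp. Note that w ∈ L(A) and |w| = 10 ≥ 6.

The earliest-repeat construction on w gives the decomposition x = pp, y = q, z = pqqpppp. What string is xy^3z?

ppqqqpqqpppp

xy^3z = pp·q·q·q·pqqpppp = ppqqqpqqpppp.
Reading y = q takes A from p3 back to p3, so after x·y·y·y the machine is still in p3, and z then leads to the accepting state p0. Hence ppqqqpqqpppp ∈ L(A).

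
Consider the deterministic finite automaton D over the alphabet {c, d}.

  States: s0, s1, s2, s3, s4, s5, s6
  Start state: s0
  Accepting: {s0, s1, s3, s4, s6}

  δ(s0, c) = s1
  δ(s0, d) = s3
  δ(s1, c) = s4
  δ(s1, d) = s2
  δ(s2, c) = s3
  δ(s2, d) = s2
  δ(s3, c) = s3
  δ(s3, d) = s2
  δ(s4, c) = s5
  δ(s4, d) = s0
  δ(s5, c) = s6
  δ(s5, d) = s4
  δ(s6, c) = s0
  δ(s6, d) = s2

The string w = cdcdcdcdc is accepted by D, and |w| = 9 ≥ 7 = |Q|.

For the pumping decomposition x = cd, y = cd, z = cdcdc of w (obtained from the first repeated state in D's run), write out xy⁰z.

xy⁰z = xz = cd·cdcdc = cdcdcdc.
Reading y = cd takes D from s2 back to s2, so after x the machine is still in s2, and z then leads to the accepting state s3. Hence cdcdcdc ∈ L(D).

cdcdcdc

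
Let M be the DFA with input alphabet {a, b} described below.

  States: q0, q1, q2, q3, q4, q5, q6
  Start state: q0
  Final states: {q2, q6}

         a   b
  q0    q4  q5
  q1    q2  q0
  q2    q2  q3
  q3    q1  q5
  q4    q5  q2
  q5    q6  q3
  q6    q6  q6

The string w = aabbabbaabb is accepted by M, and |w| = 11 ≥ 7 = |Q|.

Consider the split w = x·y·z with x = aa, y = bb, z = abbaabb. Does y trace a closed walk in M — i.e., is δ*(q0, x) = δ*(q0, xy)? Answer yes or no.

State sequence: q0 -a-> q4 -a-> q5 -b-> q3 -b-> q5

After x (step 2): q5. After xy (step 4): q5.
They match, so y = bb drives M around a cycle from q5 back to itself; pumping y any number of times keeps M in q5 before reading z, and xyⁱz ∈ L(M) for every i ≥ 0.

yes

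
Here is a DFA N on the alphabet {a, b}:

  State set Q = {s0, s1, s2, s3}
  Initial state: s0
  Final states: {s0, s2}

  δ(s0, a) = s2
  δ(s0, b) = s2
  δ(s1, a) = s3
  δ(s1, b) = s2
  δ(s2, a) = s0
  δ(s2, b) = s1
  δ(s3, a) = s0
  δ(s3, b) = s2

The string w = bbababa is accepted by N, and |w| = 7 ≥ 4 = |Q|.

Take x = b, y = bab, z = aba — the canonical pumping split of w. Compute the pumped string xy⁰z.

xy⁰z = xz = b·aba = baba.
Reading y = bab takes N from s2 back to s2, so after x the machine is still in s2, and z then leads to the accepting state s0. Hence baba ∈ L(N).

baba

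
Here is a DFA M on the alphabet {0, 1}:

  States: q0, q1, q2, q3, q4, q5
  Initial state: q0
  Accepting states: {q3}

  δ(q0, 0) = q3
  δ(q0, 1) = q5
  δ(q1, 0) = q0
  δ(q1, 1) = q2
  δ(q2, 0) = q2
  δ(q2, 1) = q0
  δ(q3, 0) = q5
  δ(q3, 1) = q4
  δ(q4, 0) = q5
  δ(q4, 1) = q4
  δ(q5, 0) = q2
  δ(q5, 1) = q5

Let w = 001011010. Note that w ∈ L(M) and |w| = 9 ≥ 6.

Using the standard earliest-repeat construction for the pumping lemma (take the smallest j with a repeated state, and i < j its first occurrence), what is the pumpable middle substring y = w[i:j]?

1

Run of M on w = 0 0 1 0 1 1 0 1 0:
  step 0: q0  (start)
  step 1: q3  (read 0: q0→q3)
  step 2: q5  (read 0: q3→q5)
  step 3: q5  (read 1: q5→q5)   ← first repeat (q5 seen earlier)
  step 4: q2  (read 0: q5→q2)
  step 5: q0  (read 1: q2→q0)
  step 6: q5  (read 1: q0→q5)
  step 7: q2  (read 0: q5→q2)
  step 8: q0  (read 1: q2→q0)
  step 9: q3  (read 0: q0→q3)

So i = 2, j = 3, giving x = w[0:2] = 00, y = w[2:3] = 1, z = w[3:9] = 011010.
Check: |xy| = 3 ≤ 6 and |y| = 1 ≥ 1. Reading y takes M from q5 back to q5, so every xyⁱz is accepted.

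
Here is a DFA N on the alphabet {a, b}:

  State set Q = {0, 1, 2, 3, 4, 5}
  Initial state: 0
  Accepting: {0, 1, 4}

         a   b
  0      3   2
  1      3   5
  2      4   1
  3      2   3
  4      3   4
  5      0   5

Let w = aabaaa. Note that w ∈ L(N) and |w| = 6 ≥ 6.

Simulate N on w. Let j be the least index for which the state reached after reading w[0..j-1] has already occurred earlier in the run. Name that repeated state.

State sequence: 0 -a-> 3 -a-> 2 -b-> 1 -a-> 3 -a-> 2 -a-> 4
First repeat at step 4: 3 was already visited.

The earliest repeat is at step j = 4: N is in 3, which it already visited at step i = 1.
With |Q| = 6, pigeonhole forces a state repeat no later than step 6; the substring read between the first and second visits to that state can be pumped.

3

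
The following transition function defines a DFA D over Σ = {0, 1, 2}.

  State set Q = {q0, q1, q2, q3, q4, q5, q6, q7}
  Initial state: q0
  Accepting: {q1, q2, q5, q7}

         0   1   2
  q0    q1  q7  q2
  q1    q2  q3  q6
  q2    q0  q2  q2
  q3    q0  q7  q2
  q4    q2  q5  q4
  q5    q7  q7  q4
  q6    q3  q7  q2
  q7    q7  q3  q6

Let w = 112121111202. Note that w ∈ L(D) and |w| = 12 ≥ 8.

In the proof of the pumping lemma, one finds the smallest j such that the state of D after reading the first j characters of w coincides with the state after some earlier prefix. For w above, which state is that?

q2

State sequence: q0 -1-> q7 -1-> q3 -2-> q2 -1-> q2 -2-> q2 -1-> q2 -1-> q2 -1-> q2 -1-> q2 -2-> q2 -0-> q0 -2-> q2
First repeat at step 4: q2 was already visited.

The earliest repeat is at step j = 4: D is in q2, which it already visited at step i = 3.
Since D has 8 states, any run of length ≥ 8 visits 8+1 states, so by pigeonhole some state repeats within the first 8 steps — that repeat gives the pumpable loop.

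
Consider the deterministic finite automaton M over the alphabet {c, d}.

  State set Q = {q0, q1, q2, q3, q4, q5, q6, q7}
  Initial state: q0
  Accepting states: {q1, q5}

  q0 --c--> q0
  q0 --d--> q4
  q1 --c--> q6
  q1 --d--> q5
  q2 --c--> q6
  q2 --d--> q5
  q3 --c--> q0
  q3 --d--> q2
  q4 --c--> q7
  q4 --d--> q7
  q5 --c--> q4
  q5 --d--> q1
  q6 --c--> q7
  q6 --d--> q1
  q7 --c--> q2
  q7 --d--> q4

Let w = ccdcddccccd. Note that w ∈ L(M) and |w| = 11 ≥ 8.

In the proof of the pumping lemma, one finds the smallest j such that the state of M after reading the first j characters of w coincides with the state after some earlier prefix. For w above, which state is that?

q0

Run of M on w = c c d c d d c c c c d:
  step 0: q0  (start)
  step 1: q0  (read c: q0→q0)   ← first repeat (q0 seen earlier)
  step 2: q0  (read c: q0→q0)
  step 3: q4  (read d: q0→q4)
  step 4: q7  (read c: q4→q7)
  step 5: q4  (read d: q7→q4)
  step 6: q7  (read d: q4→q7)
  step 7: q2  (read c: q7→q2)
  step 8: q6  (read c: q2→q6)
  step 9: q7  (read c: q6→q7)
  step 10: q2  (read c: q7→q2)
  step 11: q5  (read d: q2→q5)

The earliest repeat is at step j = 1: M is in q0, which it already visited at step i = 0.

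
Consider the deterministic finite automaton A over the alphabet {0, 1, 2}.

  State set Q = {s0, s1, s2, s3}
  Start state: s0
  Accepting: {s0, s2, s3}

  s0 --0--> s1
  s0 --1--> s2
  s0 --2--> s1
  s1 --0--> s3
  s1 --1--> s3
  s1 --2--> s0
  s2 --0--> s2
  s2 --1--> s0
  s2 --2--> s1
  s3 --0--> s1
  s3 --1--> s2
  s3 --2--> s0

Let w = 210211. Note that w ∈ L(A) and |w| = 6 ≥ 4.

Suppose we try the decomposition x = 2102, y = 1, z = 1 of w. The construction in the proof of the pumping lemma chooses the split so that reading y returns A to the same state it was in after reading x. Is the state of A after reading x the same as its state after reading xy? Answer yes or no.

no

State sequence: s0 -2-> s1 -1-> s3 -0-> s1 -2-> s0 -1-> s2

After x (step 4): s0. After xy (step 5): s2.
They differ (s0 ≠ s2), so y is not a cycle from the state after x; this split is not the one the pumping-lemma construction produces, and pumping y need not keep the string in L(A).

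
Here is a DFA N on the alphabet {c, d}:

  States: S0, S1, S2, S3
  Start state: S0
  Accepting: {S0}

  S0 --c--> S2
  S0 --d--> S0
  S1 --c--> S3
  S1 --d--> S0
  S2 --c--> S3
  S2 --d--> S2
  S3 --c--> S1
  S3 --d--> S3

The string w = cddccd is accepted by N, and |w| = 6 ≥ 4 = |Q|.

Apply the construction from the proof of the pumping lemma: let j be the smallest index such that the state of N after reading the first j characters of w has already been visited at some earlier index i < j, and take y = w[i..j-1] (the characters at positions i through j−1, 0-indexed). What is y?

Run of N on w = c d d c c d:
  step 0: S0  (start)
  step 1: S2  (read c: S0→S2)
  step 2: S2  (read d: S2→S2)   ← first repeat (S2 seen earlier)
  step 3: S2  (read d: S2→S2)
  step 4: S3  (read c: S2→S3)
  step 5: S1  (read c: S3→S1)
  step 6: S0  (read d: S1→S0)

So i = 1, j = 2, giving x = w[0:1] = c, y = w[1:2] = d, z = w[2:6] = dccd.
Check: |xy| = 2 ≤ 4 and |y| = 1 ≥ 1. Reading y takes N from S2 back to S2, so every xyⁱz is accepted.

d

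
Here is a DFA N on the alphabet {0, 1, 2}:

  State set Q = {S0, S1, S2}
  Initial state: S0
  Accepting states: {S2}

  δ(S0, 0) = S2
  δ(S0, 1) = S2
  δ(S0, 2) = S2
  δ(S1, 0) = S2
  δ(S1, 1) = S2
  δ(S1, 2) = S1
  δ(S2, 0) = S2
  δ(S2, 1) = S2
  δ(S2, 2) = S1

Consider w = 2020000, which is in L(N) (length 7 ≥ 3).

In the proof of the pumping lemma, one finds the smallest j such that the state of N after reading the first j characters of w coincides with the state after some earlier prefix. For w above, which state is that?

S2

State sequence: S0 -2-> S2 -0-> S2 -2-> S1 -0-> S2 -0-> S2 -0-> S2 -0-> S2
First repeat at step 2: S2 was already visited.

The earliest repeat is at step j = 2: N is in S2, which it already visited at step i = 1.
With |Q| = 3, pigeonhole forces a state repeat no later than step 3; the substring read between the first and second visits to that state can be pumped.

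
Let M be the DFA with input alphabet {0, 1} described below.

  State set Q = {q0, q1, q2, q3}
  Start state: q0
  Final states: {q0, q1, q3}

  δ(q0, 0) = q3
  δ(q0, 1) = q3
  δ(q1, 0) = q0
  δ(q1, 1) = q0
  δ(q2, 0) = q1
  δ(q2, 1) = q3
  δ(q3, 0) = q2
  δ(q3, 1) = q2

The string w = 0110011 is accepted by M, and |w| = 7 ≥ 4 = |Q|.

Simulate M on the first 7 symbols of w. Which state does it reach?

q3

Run of M on the first 7 characters of w = 0 1 1 0 0 1 1:
  step 0: q0  (start)
  step 1: q3  (read 0: q0→q3)
  step 2: q2  (read 1: q3→q2)
  step 3: q3  (read 1: q2→q3)
  step 4: q2  (read 0: q3→q2)
  step 5: q1  (read 0: q2→q1)
  step 6: q0  (read 1: q1→q0)
  step 7: q3  (read 1: q0→q3)

After reading 7 characters, M is in state q3.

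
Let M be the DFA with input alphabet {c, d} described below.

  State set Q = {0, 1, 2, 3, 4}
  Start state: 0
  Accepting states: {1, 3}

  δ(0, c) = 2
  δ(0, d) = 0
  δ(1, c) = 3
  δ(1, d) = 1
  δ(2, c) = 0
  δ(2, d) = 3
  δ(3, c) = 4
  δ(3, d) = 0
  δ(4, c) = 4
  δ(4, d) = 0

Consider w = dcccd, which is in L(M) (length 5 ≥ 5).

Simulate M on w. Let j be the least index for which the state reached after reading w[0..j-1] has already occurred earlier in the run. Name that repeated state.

Run of M on w = d c c c d:
  step 0: 0  (start)
  step 1: 0  (read d: 0→0)   ← first repeat (0 seen earlier)
  step 2: 2  (read c: 0→2)
  step 3: 0  (read c: 2→0)
  step 4: 2  (read c: 0→2)
  step 5: 3  (read d: 2→3)

The earliest repeat is at step j = 1: M is in 0, which it already visited at step i = 0.
The DFA has 5 states, so the proof of the pumping lemma guarantees a repeated state among the first 5+1 visited; the segment between the two visits is the pumpable y.

0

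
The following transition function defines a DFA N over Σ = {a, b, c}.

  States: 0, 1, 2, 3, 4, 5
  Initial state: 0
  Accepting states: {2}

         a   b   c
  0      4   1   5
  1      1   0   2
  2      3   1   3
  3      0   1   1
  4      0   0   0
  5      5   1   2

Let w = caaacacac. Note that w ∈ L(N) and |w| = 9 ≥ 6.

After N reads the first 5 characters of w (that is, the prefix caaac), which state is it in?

2

State sequence: 0 -c-> 5 -a-> 5 -a-> 5 -a-> 5 -c-> 2

After reading 5 characters, N is in state 2.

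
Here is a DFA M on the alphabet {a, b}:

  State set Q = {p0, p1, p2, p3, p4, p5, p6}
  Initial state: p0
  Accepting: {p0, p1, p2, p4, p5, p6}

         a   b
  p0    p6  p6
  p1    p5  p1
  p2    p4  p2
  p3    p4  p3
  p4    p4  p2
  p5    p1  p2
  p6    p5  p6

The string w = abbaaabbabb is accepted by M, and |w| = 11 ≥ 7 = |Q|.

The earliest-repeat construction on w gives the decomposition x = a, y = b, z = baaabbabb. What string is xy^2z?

abbbaaabbabb

xy^2z = a·b·b·baaabbabb = abbbaaabbabb.
Reading y = b takes M from p6 back to p6, so after x·y·y the machine is still in p6, and z then leads to the accepting state p2. Hence abbbaaabbabb ∈ L(M).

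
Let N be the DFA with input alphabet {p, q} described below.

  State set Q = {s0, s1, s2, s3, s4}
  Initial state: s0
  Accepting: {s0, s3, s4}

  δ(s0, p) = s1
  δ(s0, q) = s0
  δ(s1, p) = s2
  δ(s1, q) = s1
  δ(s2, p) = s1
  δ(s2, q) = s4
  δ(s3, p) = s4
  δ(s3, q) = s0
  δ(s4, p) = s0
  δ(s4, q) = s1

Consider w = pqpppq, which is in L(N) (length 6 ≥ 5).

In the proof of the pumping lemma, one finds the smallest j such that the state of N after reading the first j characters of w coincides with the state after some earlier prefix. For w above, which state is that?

Run of N on w = p q p p p q:
  step 0: s0  (start)
  step 1: s1  (read p: s0→s1)
  step 2: s1  (read q: s1→s1)   ← first repeat (s1 seen earlier)
  step 3: s2  (read p: s1→s2)
  step 4: s1  (read p: s2→s1)
  step 5: s2  (read p: s1→s2)
  step 6: s4  (read q: s2→s4)

The earliest repeat is at step j = 2: N is in s1, which it already visited at step i = 1.
Since N has 5 states, any run of length ≥ 5 visits 5+1 states, so by pigeonhole some state repeats within the first 5 steps — that repeat gives the pumpable loop.

s1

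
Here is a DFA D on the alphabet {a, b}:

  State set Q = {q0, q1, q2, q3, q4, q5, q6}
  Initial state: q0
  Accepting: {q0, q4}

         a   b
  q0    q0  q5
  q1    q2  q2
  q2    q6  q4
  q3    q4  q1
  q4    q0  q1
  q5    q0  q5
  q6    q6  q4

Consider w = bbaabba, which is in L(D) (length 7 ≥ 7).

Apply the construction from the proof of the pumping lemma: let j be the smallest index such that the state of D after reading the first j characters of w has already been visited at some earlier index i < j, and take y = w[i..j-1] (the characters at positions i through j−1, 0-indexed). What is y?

State sequence: q0 -b-> q5 -b-> q5 -a-> q0 -a-> q0 -b-> q5 -b-> q5 -a-> q0
First repeat at step 2: q5 was already visited.

So i = 1, j = 2, giving x = w[0:1] = b, y = w[1:2] = b, z = w[2:7] = aabba.
Check: |xy| = 2 ≤ 7 and |y| = 1 ≥ 1. Reading y takes D from q5 back to q5, so every xyⁱz is accepted.

b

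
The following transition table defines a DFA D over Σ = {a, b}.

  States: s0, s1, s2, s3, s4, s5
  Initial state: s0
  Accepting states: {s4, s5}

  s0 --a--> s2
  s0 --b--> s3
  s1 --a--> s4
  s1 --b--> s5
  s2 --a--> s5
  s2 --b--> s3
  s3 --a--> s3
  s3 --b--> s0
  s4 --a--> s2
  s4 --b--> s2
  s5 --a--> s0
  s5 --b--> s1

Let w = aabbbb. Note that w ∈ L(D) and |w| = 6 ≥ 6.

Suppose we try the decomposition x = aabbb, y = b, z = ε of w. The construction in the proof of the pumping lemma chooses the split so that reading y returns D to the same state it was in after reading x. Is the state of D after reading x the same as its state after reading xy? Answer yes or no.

State sequence: s0 -a-> s2 -a-> s5 -b-> s1 -b-> s5 -b-> s1 -b-> s5

After x (step 5): s1. After xy (step 6): s5.
They differ (s1 ≠ s5), so y is not a cycle from the state after x; this split is not the one the pumping-lemma construction produces, and pumping y need not keep the string in L(D).

no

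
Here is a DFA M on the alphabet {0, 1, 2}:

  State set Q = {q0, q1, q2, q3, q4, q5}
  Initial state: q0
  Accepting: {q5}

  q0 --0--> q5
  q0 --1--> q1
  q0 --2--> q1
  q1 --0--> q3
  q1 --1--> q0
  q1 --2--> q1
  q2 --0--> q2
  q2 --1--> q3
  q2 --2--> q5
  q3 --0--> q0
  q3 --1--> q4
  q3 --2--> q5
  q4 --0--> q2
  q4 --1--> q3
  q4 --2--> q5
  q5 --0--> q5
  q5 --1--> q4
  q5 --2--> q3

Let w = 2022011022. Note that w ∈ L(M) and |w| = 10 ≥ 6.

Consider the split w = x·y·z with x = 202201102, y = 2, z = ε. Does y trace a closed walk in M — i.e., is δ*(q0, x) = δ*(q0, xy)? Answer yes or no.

no

State sequence: q0 -2-> q1 -0-> q3 -2-> q5 -2-> q3 -0-> q0 -1-> q1 -1-> q0 -0-> q5 -2-> q3 -2-> q5

After x (step 9): q3. After xy (step 10): q5.
They differ (q3 ≠ q5), so y is not a cycle from the state after x; this split is not the one the pumping-lemma construction produces, and pumping y need not keep the string in L(M).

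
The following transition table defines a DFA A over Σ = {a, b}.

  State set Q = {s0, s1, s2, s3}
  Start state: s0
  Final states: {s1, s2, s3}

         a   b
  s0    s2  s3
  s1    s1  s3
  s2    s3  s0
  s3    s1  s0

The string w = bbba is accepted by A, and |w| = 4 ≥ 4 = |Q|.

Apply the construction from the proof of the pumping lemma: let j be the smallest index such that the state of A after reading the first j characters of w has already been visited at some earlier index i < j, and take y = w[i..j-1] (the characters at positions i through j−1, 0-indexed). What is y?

bb

State sequence: s0 -b-> s3 -b-> s0 -b-> s3 -a-> s1
First repeat at step 2: s0 was already visited.

So i = 0, j = 2, giving x = w[0:0] = ε, y = w[0:2] = bb, z = w[2:4] = ba.
Check: |xy| = 2 ≤ 4 and |y| = 2 ≥ 1. Reading y takes A from s0 back to s0, so every xyⁱz is accepted.
The DFA has 4 states, so the proof of the pumping lemma guarantees a repeated state among the first 4+1 visited; the segment between the two visits is the pumpable y.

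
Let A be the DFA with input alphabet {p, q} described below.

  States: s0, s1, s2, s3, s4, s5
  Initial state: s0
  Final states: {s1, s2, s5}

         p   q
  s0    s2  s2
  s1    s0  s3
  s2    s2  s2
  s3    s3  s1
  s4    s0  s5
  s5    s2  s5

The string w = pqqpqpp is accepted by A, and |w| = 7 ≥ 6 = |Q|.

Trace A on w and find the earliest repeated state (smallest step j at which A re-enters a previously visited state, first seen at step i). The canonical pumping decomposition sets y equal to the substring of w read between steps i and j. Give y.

Run of A on w = p q q p q p p:
  step 0: s0  (start)
  step 1: s2  (read p: s0→s2)
  step 2: s2  (read q: s2→s2)   ← first repeat (s2 seen earlier)
  step 3: s2  (read q: s2→s2)
  step 4: s2  (read p: s2→s2)
  step 5: s2  (read q: s2→s2)
  step 6: s2  (read p: s2→s2)
  step 7: s2  (read p: s2→s2)

So i = 1, j = 2, giving x = w[0:1] = p, y = w[1:2] = q, z = w[2:7] = qpqpp.
Check: |xy| = 2 ≤ 6 and |y| = 1 ≥ 1. Reading y takes A from s2 back to s2, so every xyⁱz is accepted.
With |Q| = 6, pigeonhole forces a state repeat no later than step 6; the substring read between the first and second visits to that state can be pumped.

q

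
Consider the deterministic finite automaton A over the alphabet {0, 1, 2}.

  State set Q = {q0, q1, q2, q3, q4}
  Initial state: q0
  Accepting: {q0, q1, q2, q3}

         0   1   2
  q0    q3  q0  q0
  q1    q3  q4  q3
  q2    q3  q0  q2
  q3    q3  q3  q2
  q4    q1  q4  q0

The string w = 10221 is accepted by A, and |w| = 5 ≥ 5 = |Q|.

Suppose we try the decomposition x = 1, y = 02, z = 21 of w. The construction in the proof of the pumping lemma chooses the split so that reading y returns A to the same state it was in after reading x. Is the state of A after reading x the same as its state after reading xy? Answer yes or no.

no

State sequence: q0 -1-> q0 -0-> q3 -2-> q2

After x (step 1): q0. After xy (step 3): q2.
They differ (q0 ≠ q2), so y is not a cycle from the state after x; this split is not the one the pumping-lemma construction produces, and pumping y need not keep the string in L(A).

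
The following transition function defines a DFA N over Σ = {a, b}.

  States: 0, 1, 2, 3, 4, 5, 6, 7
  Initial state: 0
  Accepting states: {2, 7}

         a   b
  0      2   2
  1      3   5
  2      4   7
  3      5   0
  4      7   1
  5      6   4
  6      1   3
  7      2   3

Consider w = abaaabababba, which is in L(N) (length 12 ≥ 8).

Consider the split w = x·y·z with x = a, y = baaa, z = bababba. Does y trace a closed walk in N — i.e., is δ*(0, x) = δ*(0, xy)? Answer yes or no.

Run of N on the first 5 characters of w = a b a a a:
  step 0: 0  (start)
  step 1: 2  (read a: 0→2)
  step 2: 7  (read b: 2→7)
  step 3: 2  (read a: 7→2)
  step 4: 4  (read a: 2→4)
  step 5: 7  (read a: 4→7)

After x (step 1): 2. After xy (step 5): 7.
They differ (2 ≠ 7), so y is not a cycle from the state after x; this split is not the one the pumping-lemma construction produces, and pumping y need not keep the string in L(N).

no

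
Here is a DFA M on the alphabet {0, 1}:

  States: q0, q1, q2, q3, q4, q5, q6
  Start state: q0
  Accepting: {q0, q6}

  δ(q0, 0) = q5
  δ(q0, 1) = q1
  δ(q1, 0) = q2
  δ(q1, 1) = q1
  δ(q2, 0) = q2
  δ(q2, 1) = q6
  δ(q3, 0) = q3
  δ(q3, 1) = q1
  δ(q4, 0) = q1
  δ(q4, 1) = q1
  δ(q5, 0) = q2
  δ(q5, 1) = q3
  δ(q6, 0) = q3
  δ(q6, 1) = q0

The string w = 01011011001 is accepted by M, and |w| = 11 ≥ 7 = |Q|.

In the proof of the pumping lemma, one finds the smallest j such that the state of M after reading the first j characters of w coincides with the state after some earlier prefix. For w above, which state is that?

q3

Run of M on w = 0 1 0 1 1 0 1 1 0 0 1:
  step 0: q0  (start)
  step 1: q5  (read 0: q0→q5)
  step 2: q3  (read 1: q5→q3)
  step 3: q3  (read 0: q3→q3)   ← first repeat (q3 seen earlier)
  step 4: q1  (read 1: q3→q1)
  step 5: q1  (read 1: q1→q1)
  step 6: q2  (read 0: q1→q2)
  step 7: q6  (read 1: q2→q6)
  step 8: q0  (read 1: q6→q0)
  step 9: q5  (read 0: q0→q5)
  step 10: q2  (read 0: q5→q2)
  step 11: q6  (read 1: q2→q6)

The earliest repeat is at step j = 3: M is in q3, which it already visited at step i = 2.
Since M has 7 states, any run of length ≥ 7 visits 7+1 states, so by pigeonhole some state repeats within the first 7 steps — that repeat gives the pumpable loop.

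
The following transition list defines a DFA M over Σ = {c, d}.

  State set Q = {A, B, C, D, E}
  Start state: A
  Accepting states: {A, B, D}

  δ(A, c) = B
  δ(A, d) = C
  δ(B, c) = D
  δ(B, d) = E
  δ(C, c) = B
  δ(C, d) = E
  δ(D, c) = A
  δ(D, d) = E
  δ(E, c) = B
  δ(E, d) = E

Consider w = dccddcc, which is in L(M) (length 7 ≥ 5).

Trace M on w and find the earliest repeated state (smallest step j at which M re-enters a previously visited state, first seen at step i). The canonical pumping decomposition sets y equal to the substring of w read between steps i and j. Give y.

d

State sequence: A -d-> C -c-> B -c-> D -d-> E -d-> E -c-> B -c-> D
First repeat at step 5: E was already visited.

So i = 4, j = 5, giving x = w[0:4] = dccd, y = w[4:5] = d, z = w[5:7] = cc.
Check: |xy| = 5 ≤ 5 and |y| = 1 ≥ 1. Reading y takes M from E back to E, so every xyⁱz is accepted.
Since M has 5 states, any run of length ≥ 5 visits 5+1 states, so by pigeonhole some state repeats within the first 5 steps — that repeat gives the pumpable loop.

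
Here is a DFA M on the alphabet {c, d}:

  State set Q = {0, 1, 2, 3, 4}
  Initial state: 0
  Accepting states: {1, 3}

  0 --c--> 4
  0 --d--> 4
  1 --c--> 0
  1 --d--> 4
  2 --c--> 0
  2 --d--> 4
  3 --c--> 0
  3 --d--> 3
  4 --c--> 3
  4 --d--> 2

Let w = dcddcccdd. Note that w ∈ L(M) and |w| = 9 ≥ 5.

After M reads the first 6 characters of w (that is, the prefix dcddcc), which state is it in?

State sequence: 0 -d-> 4 -c-> 3 -d-> 3 -d-> 3 -c-> 0 -c-> 4

After reading 6 characters, M is in state 4.

4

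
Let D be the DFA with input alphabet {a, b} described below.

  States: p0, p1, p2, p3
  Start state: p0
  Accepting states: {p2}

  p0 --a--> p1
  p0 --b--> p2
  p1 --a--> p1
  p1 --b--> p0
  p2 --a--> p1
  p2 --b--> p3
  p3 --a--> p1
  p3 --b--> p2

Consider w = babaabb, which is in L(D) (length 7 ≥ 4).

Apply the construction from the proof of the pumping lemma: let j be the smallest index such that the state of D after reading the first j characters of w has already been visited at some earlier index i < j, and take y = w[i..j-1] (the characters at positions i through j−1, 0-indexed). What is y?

State sequence: p0 -b-> p2 -a-> p1 -b-> p0 -a-> p1 -a-> p1 -b-> p0 -b-> p2
First repeat at step 3: p0 was already visited.

So i = 0, j = 3, giving x = w[0:0] = ε, y = w[0:3] = bab, z = w[3:7] = aabb.
Check: |xy| = 3 ≤ 4 and |y| = 3 ≥ 1. Reading y takes D from p0 back to p0, so every xyⁱz is accepted.

bab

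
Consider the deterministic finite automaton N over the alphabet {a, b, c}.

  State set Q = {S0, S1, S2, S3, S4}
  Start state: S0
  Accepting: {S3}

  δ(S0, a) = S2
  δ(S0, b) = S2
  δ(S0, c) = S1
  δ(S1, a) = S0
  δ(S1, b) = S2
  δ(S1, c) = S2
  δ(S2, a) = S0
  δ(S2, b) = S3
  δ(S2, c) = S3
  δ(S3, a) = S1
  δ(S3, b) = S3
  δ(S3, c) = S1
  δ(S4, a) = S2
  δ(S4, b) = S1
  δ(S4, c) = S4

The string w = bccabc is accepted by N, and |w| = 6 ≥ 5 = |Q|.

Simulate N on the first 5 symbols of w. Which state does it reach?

Run of N on the first 5 characters of w = b c c a b:
  step 0: S0  (start)
  step 1: S2  (read b: S0→S2)
  step 2: S3  (read c: S2→S3)
  step 3: S1  (read c: S3→S1)
  step 4: S0  (read a: S1→S0)
  step 5: S2  (read b: S0→S2)

After reading 5 characters, N is in state S2.
(This kind of state-tracing is the core of the pumping-lemma construction: with 5 states, pigeonhole forces a repeat within the first 5 steps.)

S2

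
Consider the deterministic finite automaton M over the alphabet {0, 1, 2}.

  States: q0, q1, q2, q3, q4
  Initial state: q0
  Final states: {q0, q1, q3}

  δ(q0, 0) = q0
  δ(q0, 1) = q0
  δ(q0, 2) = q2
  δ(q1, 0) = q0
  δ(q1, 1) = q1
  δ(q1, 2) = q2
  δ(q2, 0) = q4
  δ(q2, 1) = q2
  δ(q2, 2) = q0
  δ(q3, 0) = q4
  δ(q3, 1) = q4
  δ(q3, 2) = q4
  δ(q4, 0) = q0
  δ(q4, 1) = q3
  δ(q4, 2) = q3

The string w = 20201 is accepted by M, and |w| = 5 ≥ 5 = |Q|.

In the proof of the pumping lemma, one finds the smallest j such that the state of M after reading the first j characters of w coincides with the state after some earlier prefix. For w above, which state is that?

Run of M on w = 2 0 2 0 1:
  step 0: q0  (start)
  step 1: q2  (read 2: q0→q2)
  step 2: q4  (read 0: q2→q4)
  step 3: q3  (read 2: q4→q3)
  step 4: q4  (read 0: q3→q4)   ← first repeat (q4 seen earlier)
  step 5: q3  (read 1: q4→q3)

The earliest repeat is at step j = 4: M is in q4, which it already visited at step i = 2.
The DFA has 5 states, so the proof of the pumping lemma guarantees a repeated state among the first 5+1 visited; the segment between the two visits is the pumpable y.

q4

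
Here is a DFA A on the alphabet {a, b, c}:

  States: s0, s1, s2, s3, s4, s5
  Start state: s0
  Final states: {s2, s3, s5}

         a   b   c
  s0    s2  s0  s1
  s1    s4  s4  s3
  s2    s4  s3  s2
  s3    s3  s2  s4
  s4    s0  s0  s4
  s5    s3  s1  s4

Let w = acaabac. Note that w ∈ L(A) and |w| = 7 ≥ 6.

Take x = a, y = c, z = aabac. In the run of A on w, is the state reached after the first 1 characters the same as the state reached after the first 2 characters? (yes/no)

State sequence: s0 -a-> s2 -c-> s2

After x (step 1): s2. After xy (step 2): s2.
They match, so y = c drives A around a cycle from s2 back to itself; pumping y any number of times keeps A in s2 before reading z, and xyⁱz ∈ L(A) for every i ≥ 0.

yes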